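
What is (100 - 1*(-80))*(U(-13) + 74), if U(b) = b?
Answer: 10980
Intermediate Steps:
(100 - 1*(-80))*(U(-13) + 74) = (100 - 1*(-80))*(-13 + 74) = (100 + 80)*61 = 180*61 = 10980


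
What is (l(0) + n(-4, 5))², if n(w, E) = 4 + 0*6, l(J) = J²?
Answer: 16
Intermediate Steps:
n(w, E) = 4 (n(w, E) = 4 + 0 = 4)
(l(0) + n(-4, 5))² = (0² + 4)² = (0 + 4)² = 4² = 16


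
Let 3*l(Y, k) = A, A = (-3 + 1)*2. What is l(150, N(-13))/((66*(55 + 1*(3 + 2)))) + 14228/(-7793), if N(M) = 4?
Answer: -42264953/23145210 ≈ -1.8261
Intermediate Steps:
A = -4 (A = -2*2 = -4)
l(Y, k) = -4/3 (l(Y, k) = (⅓)*(-4) = -4/3)
l(150, N(-13))/((66*(55 + 1*(3 + 2)))) + 14228/(-7793) = -4*1/(66*(55 + 1*(3 + 2)))/3 + 14228/(-7793) = -4*1/(66*(55 + 1*5))/3 + 14228*(-1/7793) = -4*1/(66*(55 + 5))/3 - 14228/7793 = -4/(3*(66*60)) - 14228/7793 = -4/3/3960 - 14228/7793 = -4/3*1/3960 - 14228/7793 = -1/2970 - 14228/7793 = -42264953/23145210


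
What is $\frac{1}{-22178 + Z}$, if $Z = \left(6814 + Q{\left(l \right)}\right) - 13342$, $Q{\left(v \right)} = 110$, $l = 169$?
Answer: $- \frac{1}{28596} \approx -3.497 \cdot 10^{-5}$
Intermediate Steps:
$Z = -6418$ ($Z = \left(6814 + 110\right) - 13342 = 6924 - 13342 = -6418$)
$\frac{1}{-22178 + Z} = \frac{1}{-22178 - 6418} = \frac{1}{-28596} = - \frac{1}{28596}$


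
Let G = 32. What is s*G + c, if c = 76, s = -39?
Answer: -1172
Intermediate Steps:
s*G + c = -39*32 + 76 = -1248 + 76 = -1172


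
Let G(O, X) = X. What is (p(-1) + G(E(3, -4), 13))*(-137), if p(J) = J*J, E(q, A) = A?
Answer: -1918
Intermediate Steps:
p(J) = J**2
(p(-1) + G(E(3, -4), 13))*(-137) = ((-1)**2 + 13)*(-137) = (1 + 13)*(-137) = 14*(-137) = -1918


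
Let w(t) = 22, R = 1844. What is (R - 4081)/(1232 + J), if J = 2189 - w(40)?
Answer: -2237/3399 ≈ -0.65813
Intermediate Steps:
J = 2167 (J = 2189 - 1*22 = 2189 - 22 = 2167)
(R - 4081)/(1232 + J) = (1844 - 4081)/(1232 + 2167) = -2237/3399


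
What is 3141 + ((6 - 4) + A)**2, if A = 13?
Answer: 3366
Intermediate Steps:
3141 + ((6 - 4) + A)**2 = 3141 + ((6 - 4) + 13)**2 = 3141 + (2 + 13)**2 = 3141 + 15**2 = 3141 + 225 = 3366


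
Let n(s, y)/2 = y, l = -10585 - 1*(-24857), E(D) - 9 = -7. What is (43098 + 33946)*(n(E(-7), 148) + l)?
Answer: 1122376992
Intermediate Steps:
E(D) = 2 (E(D) = 9 - 7 = 2)
l = 14272 (l = -10585 + 24857 = 14272)
n(s, y) = 2*y
(43098 + 33946)*(n(E(-7), 148) + l) = (43098 + 33946)*(2*148 + 14272) = 77044*(296 + 14272) = 77044*14568 = 1122376992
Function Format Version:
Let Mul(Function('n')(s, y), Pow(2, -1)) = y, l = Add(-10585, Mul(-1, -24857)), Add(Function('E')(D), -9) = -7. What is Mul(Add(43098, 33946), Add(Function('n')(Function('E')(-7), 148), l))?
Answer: 1122376992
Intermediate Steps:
Function('E')(D) = 2 (Function('E')(D) = Add(9, -7) = 2)
l = 14272 (l = Add(-10585, 24857) = 14272)
Function('n')(s, y) = Mul(2, y)
Mul(Add(43098, 33946), Add(Function('n')(Function('E')(-7), 148), l)) = Mul(Add(43098, 33946), Add(Mul(2, 148), 14272)) = Mul(77044, Add(296, 14272)) = Mul(77044, 14568) = 1122376992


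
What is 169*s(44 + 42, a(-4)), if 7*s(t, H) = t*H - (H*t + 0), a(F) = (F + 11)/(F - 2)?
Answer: 0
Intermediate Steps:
a(F) = (11 + F)/(-2 + F)
s(t, H) = 0 (s(t, H) = (t*H - (H*t + 0))/7 = (H*t - H*t)/7 = (1/7)*0 = 0)
169*s(44 + 42, a(-4)) = 169*0 = 0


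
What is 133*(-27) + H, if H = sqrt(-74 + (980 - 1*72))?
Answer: -3591 + sqrt(834) ≈ -3562.1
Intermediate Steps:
H = sqrt(834) (H = sqrt(-74 + (980 - 72)) = sqrt(-74 + 908) = sqrt(834) ≈ 28.879)
133*(-27) + H = 133*(-27) + sqrt(834) = -3591 + sqrt(834)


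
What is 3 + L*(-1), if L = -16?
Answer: 19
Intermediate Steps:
3 + L*(-1) = 3 - 16*(-1) = 3 + 16 = 19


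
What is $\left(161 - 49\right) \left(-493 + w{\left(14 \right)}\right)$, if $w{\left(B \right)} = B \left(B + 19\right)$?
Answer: $-3472$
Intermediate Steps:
$w{\left(B \right)} = B \left(19 + B\right)$
$\left(161 - 49\right) \left(-493 + w{\left(14 \right)}\right) = \left(161 - 49\right) \left(-493 + 14 \left(19 + 14\right)\right) = 112 \left(-493 + 14 \cdot 33\right) = 112 \left(-493 + 462\right) = 112 \left(-31\right) = -3472$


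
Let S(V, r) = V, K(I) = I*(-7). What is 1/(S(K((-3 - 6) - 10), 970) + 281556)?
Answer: 1/281689 ≈ 3.5500e-6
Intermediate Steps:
K(I) = -7*I
1/(S(K((-3 - 6) - 10), 970) + 281556) = 1/(-7*((-3 - 6) - 10) + 281556) = 1/(-7*(-9 - 10) + 281556) = 1/(-7*(-19) + 281556) = 1/(133 + 281556) = 1/281689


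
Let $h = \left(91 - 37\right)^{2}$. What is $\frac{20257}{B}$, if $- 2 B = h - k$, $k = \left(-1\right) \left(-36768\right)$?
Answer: $\frac{20257}{16926} \approx 1.1968$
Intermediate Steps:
$h = 2916$ ($h = 54^{2} = 2916$)
$k = 36768$
$B = 16926$ ($B = - \frac{2916 - 36768}{2} = \left(- \frac{1}{2}\right) \left(-33852\right) = 16926$)
$\frac{20257}{B} = \frac{20257}{16926}$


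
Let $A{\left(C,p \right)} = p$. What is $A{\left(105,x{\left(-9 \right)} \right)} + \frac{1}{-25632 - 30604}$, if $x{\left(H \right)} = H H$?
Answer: $\frac{4555115}{56236} \approx 81.0$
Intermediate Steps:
$x{\left(H \right)} = H^{2}$
$A{\left(105,x{\left(-9 \right)} \right)} + \frac{1}{-25632 - 30604} = \left(-9\right)^{2} + \frac{1}{-25632 - 30604} = 81 + \frac{1}{-56236} = 81 - \frac{1}{56236} = \frac{4555115}{56236}$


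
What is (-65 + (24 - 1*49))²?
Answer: 8100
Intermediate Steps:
(-65 + (24 - 1*49))² = (-65 + (24 - 49))² = (-65 - 25)² = (-90)² = 8100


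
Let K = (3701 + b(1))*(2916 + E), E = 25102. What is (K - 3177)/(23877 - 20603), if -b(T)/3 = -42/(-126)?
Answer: 103663423/3274 ≈ 31663.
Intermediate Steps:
b(T) = -1 (b(T) = -(-126)/(-126) = -(-126)*(-1)/126 = -3*⅓ = -1)
K = 103666600 (K = (3701 - 1)*(2916 + 25102) = 3700*28018 = 103666600)
(K - 3177)/(23877 - 20603) = (103666600 - 3177)/(23877 - 20603) = 103663423/3274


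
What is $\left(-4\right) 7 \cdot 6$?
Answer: $-168$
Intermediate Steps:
$\left(-4\right) 7 \cdot 6 = \left(-28\right) 6 = -168$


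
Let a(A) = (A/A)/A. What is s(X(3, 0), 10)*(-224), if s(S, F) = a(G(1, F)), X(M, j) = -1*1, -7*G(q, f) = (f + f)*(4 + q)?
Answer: 392/25 ≈ 15.680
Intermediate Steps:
G(q, f) = -2*f*(4 + q)/7 (G(q, f) = -(f + f)*(4 + q)/7 = -2*f*(4 + q)/7)
X(M, j) = -1
a(A) = 1/A
s(S, F) = -7/(10*F) (s(S, F) = 1/(-2*F*(4 + 1)/7) = 1/(-2/7*F*5) = 1/(-10*F/7) = -7/(10*F))
s(X(3, 0), 10)*(-224) = -7/10/10*(-224) = -7/10*⅒*(-224) = -7/100*(-224) = 392/25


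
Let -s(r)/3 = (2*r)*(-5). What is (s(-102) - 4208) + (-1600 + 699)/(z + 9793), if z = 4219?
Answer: -101840117/14012 ≈ -7268.1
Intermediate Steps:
s(r) = 30*r (s(r) = -3*2*r*(-5) = -(-30)*r = 30*r)
(s(-102) - 4208) + (-1600 + 699)/(z + 9793) = (30*(-102) - 4208) + (-1600 + 699)/(4219 + 9793) = (-3060 - 4208) - 901/14012 = -7268 - 901*1/14012 = -7268 - 901/14012 = -101840117/14012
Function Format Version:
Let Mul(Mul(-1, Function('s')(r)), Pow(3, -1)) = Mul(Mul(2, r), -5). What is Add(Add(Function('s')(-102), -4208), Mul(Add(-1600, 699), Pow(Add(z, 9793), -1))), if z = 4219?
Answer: Rational(-101840117, 14012) ≈ -7268.1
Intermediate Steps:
Function('s')(r) = Mul(30, r) (Function('s')(r) = Mul(-3, Mul(Mul(2, r), -5)) = Mul(-3, Mul(-10, r)) = Mul(30, r))
Add(Add(Function('s')(-102), -4208), Mul(Add(-1600, 699), Pow(Add(z, 9793), -1))) = Add(Add(Mul(30, -102), -4208), Mul(Add(-1600, 699), Pow(Add(4219, 9793), -1))) = Add(Add(-3060, -4208), Mul(-901, Pow(14012, -1))) = Add(-7268, Mul(-901, Rational(1, 14012))) = Add(-7268, Rational(-901, 14012)) = Rational(-101840117, 14012)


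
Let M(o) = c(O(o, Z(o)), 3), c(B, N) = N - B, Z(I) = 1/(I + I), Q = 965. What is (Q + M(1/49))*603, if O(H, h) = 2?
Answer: 582498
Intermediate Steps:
Z(I) = 1/(2*I)
M(o) = 1 (M(o) = 3 - 1*2 = 3 - 2 = 1)
(Q + M(1/49))*603 = (965 + 1)*603 = 966*603 = 582498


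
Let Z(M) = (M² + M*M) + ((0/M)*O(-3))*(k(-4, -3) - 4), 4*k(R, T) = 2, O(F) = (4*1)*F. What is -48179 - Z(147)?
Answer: -91397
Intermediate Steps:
O(F) = 4*F
k(R, T) = ½ (k(R, T) = (¼)*2 = ½)
Z(M) = 2*M² (Z(M) = (M² + M*M) + ((0/M)*(4*(-3)))*(½ - 4) = (M² + M²) + (0*(-12))*(-7/2) = 2*M² + 0*(-7/2) = 2*M² + 0 = 2*M²)
-48179 - Z(147) = -48179 - 2*147² = -48179 - 2*21609 = -48179 - 1*43218 = -48179 - 43218 = -91397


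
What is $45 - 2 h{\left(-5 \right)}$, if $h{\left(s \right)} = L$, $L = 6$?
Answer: $33$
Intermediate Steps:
$h{\left(s \right)} = 6$
$45 - 2 h{\left(-5 \right)} = 45 - 12 = 33$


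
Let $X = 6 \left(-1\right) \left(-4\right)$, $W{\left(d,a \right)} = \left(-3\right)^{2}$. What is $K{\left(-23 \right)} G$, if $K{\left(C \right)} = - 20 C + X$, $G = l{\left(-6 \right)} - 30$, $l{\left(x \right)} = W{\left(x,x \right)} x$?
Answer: $-40656$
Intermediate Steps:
$W{\left(d,a \right)} = 9$
$l{\left(x \right)} = 9 x$
$X = 24$ ($X = \left(-6\right) \left(-4\right) = 24$)
$G = -84$ ($G = 9 \left(-6\right) - 30 = -54 - 30 = -84$)
$K{\left(C \right)} = 24 - 20 C$ ($K{\left(C \right)} = - 20 C + 24 = 24 - 20 C$)
$K{\left(-23 \right)} G = \left(24 - -460\right) \left(-84\right) = \left(24 + 460\right) \left(-84\right) = 484 \left(-84\right) = -40656$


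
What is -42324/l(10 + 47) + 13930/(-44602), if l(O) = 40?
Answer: -236036531/223010 ≈ -1058.4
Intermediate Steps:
-42324/l(10 + 47) + 13930/(-44602) = -42324/40 + 13930/(-44602) = -42324*1/40 + 13930*(-1/44602) = -10581/10 - 6965/22301 = -236036531/223010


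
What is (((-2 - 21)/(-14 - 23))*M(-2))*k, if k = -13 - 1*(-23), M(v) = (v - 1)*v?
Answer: 1380/37 ≈ 37.297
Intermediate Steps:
M(v) = v*(-1 + v) (M(v) = (-1 + v)*v = v*(-1 + v))
k = 10 (k = -13 + 23 = 10)
(((-2 - 21)/(-14 - 23))*M(-2))*k = (((-2 - 21)/(-14 - 23))*(-2*(-1 - 2)))*10 = ((-23/(-37))*(-2*(-3)))*10 = (-23*(-1/37)*6)*10 = ((23/37)*6)*10 = (138/37)*10 = 1380/37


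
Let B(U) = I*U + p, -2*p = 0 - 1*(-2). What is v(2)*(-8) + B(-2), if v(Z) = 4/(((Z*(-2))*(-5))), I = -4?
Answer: 27/5 ≈ 5.4000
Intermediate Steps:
p = -1 (p = -(0 - 1*(-2))/2 = -(0 + 2)/2 = -½*2 = -1)
v(Z) = 2/(5*Z) (v(Z) = 4/((-2*Z*(-5))) = 4/((10*Z)) = 4*(1/(10*Z)) = 2/(5*Z))
B(U) = -1 - 4*U (B(U) = -4*U - 1 = -1 - 4*U)
v(2)*(-8) + B(-2) = ((⅖)/2)*(-8) + (-1 - 4*(-2)) = ((⅖)*(½))*(-8) + (-1 + 8) = (⅕)*(-8) + 7 = -8/5 + 7 = 27/5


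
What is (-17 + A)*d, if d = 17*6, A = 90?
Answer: 7446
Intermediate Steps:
d = 102
(-17 + A)*d = (-17 + 90)*102 = 73*102 = 7446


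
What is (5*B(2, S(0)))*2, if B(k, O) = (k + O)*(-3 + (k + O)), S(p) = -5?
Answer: 180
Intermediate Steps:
B(k, O) = (O + k)*(-3 + O + k) (B(k, O) = (O + k)*(-3 + (O + k)) = (O + k)*(-3 + O + k))
(5*B(2, S(0)))*2 = (5*((-5)² + 2² - 3*(-5) - 3*2 + 2*(-5)*2))*2 = (5*(25 + 4 + 15 - 6 - 20))*2 = (5*18)*2 = 90*2 = 180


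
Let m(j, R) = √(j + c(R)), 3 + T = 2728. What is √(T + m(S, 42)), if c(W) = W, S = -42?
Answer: 5*√109 ≈ 52.202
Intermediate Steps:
T = 2725 (T = -3 + 2728 = 2725)
m(j, R) = √(R + j) (m(j, R) = √(j + R) = √(R + j))
√(T + m(S, 42)) = √(2725 + √(42 - 42)) = √(2725 + √0) = √(2725 + 0) = √2725 = 5*√109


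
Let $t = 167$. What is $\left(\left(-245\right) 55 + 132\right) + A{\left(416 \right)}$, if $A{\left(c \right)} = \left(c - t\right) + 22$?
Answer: $-13072$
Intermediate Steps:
$A{\left(c \right)} = -145 + c$ ($A{\left(c \right)} = \left(c - 167\right) + 22 = \left(-167 + c\right) + 22 = -145 + c$)
$\left(\left(-245\right) 55 + 132\right) + A{\left(416 \right)} = \left(\left(-245\right) 55 + 132\right) + \left(-145 + 416\right) = \left(-13475 + 132\right) + 271 = -13343 + 271 = -13072$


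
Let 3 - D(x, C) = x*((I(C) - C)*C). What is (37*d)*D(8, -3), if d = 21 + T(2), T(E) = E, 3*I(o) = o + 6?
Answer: 84249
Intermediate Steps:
I(o) = 2 + o/3 (I(o) = (o + 6)/3 = (6 + o)/3 = 2 + o/3)
d = 23 (d = 21 + 2 = 23)
D(x, C) = 3 - C*x*(2 - 2*C/3) (D(x, C) = 3 - x*((2 + C/3) - C)*C = 3 - x*(2 - 2*C/3)*C = 3 - x*C*(2 - 2*C/3) = 3 - C*x*(2 - 2*C/3))
(37*d)*D(8, -3) = (37*23)*(3 - 2*(-3)*8 + (⅔)*8*(-3)²) = 851*(3 + 48 + (⅔)*8*9) = 851*(3 + 48 + 48) = 851*99 = 84249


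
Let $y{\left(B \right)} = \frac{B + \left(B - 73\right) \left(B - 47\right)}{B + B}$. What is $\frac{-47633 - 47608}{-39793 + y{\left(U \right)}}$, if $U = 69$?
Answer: $\frac{13143258}{5491453} \approx 2.3934$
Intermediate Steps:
$y{\left(B \right)} = \frac{B + \left(-73 + B\right) \left(-47 + B\right)}{2 B}$
$\frac{-47633 - 47608}{-39793 + y{\left(U \right)}} = \frac{-47633 - 47608}{-39793 + \frac{3431 + 69 \left(-119 + 69\right)}{2 \cdot 69}} = - \frac{95241}{-39793 + \frac{1}{2} \cdot \frac{1}{69} \left(3431 + 69 \left(-50\right)\right)} = - \frac{95241}{-39793 + \frac{1}{2} \cdot \frac{1}{69} \left(3431 - 3450\right)} = - \frac{95241}{-39793 + \frac{1}{2} \cdot \frac{1}{69} \left(-19\right)} = - \frac{95241}{-39793 - \frac{19}{138}} = - \frac{95241}{- \frac{5491453}{138}} = \left(-95241\right) \left(- \frac{138}{5491453}\right) = \frac{13143258}{5491453}$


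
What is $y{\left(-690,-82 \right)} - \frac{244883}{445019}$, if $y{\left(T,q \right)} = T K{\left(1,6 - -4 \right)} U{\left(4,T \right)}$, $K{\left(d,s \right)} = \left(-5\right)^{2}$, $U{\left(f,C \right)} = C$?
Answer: $\frac{5296838402617}{445019} \approx 1.1902 \cdot 10^{7}$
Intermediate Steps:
$K{\left(d,s \right)} = 25$
$y{\left(T,q \right)} = 25 T^{2}$ ($y{\left(T,q \right)} = T 25 T = 25 T T = 25 T^{2}$)
$y{\left(-690,-82 \right)} - \frac{244883}{445019} = 25 \left(-690\right)^{2} - \frac{244883}{445019} = 25 \cdot 476100 - \frac{244883}{445019} = 11902500 - \frac{244883}{445019} = \frac{5296838402617}{445019}$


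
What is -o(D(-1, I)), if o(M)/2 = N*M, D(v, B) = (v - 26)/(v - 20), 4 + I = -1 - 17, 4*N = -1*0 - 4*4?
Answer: 72/7 ≈ 10.286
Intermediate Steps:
N = -4 (N = (-1*0 - 4*4)/4 = (0 - 16)/4 = (¼)*(-16) = -4)
I = -22 (I = -4 + (-1 - 17) = -4 - 18 = -22)
D(v, B) = (-26 + v)/(-20 + v)
o(M) = -8*M (o(M) = 2*(-4*M) = -8*M)
-o(D(-1, I)) = -(-8)*(-26 - 1)/(-20 - 1) = -(-8)*-27/(-21) = -(-8)*(-1/21*(-27)) = -(-8)*9/7 = -1*(-72/7) = 72/7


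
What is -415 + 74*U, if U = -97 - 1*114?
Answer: -16029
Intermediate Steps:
U = -211 (U = -97 - 114 = -211)
-415 + 74*U = -415 + 74*(-211) = -415 - 15614 = -16029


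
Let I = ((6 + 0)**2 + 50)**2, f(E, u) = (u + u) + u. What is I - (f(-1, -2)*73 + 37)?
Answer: 7797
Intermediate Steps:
f(E, u) = 3*u (f(E, u) = 2*u + u = 3*u)
I = 7396 (I = (6**2 + 50)**2 = (36 + 50)**2 = 86**2 = 7396)
I - (f(-1, -2)*73 + 37) = 7396 - ((3*(-2))*73 + 37) = 7396 - (-6*73 + 37) = 7396 - (-438 + 37) = 7396 - 1*(-401) = 7396 + 401 = 7797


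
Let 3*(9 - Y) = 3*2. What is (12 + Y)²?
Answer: 361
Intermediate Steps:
Y = 7 (Y = 9 - 2 = 7)
(12 + Y)² = (12 + 7)² = 19² = 361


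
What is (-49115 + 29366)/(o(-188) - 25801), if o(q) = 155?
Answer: 19749/25646 ≈ 0.77006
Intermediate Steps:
(-49115 + 29366)/(o(-188) - 25801) = (-49115 + 29366)/(155 - 25801) = -19749/(-25646) = -19749*(-1/25646) = 19749/25646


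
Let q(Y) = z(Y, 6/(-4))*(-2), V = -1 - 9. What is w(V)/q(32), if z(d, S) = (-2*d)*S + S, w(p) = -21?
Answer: ⅑ ≈ 0.11111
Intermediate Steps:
V = -10
z(d, S) = S - 2*S*d (z(d, S) = -2*S*d + S = S - 2*S*d)
q(Y) = 3 - 6*Y (q(Y) = ((6/(-4))*(1 - 2*Y))*(-2) = ((6*(-¼))*(1 - 2*Y))*(-2) = -3*(1 - 2*Y)/2*(-2) = (-3/2 + 3*Y)*(-2) = 3 - 6*Y)
w(V)/q(32) = -21/(3 - 6*32) = -21/(3 - 192) = -21/(-189) = -21*(-1/189) = ⅑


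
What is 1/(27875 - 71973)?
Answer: -1/44098 ≈ -2.2677e-5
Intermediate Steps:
1/(27875 - 71973) = 1/(-44098) = -1/44098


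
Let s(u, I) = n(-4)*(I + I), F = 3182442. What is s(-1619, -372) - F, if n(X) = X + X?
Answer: -3176490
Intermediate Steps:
n(X) = 2*X
s(u, I) = -16*I (s(u, I) = (2*(-4))*(I + I) = -16*I)
s(-1619, -372) - F = -16*(-372) - 1*3182442 = 5952 - 3182442 = -3176490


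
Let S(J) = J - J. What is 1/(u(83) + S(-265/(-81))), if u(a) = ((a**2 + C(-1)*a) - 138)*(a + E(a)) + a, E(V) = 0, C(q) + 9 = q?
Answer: 1/491526 ≈ 2.0345e-6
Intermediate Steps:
C(q) = -9 + q
S(J) = 0
u(a) = a + a*(-138 + a**2 - 10*a) (u(a) = ((a**2 + (-9 - 1)*a) - 138)*(a + 0) + a = ((a**2 - 10*a) - 138)*a + a = (-138 + a**2 - 10*a)*a + a = a*(-138 + a**2 - 10*a) + a = a + a*(-138 + a**2 - 10*a))
1/(u(83) + S(-265/(-81))) = 1/(83*(-137 + 83**2 - 10*83) + 0) = 1/(83*(-137 + 6889 - 830) + 0) = 1/(83*5922 + 0) = 1/(491526 + 0) = 1/491526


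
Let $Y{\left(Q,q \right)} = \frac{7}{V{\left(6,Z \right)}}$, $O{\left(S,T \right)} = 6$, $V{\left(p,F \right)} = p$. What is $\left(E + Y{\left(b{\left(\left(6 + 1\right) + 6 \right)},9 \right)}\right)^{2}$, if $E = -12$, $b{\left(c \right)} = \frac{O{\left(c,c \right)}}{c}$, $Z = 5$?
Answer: $\frac{4225}{36} \approx 117.36$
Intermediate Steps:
$b{\left(c \right)} = \frac{6}{c}$
$Y{\left(Q,q \right)} = \frac{7}{6}$
$\left(E + Y{\left(b{\left(\left(6 + 1\right) + 6 \right)},9 \right)}\right)^{2} = \left(-12 + \frac{7}{6}\right)^{2} = \left(- \frac{65}{6}\right)^{2} = \frac{4225}{36}$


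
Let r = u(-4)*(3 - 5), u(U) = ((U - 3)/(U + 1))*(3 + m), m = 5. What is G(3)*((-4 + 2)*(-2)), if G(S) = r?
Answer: -448/3 ≈ -149.33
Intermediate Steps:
u(U) = 8*(-3 + U)/(1 + U) (u(U) = ((U - 3)/(U + 1))*(3 + 5) = ((-3 + U)/(1 + U))*8 = 8*(-3 + U)/(1 + U))
r = -112/3 (r = (8*(-3 - 4)/(1 - 4))*(3 - 5) = (8*(-7)/(-3))*(-2) = (8*(-1/3)*(-7))*(-2) = (56/3)*(-2) = -112/3 ≈ -37.333)
G(S) = -112/3
G(3)*((-4 + 2)*(-2)) = -112*(-4 + 2)*(-2)/3 = -(-224)*(-2)/3 = -112/3*4 = -448/3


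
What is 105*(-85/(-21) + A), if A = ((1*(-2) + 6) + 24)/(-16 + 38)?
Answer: 6145/11 ≈ 558.64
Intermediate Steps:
A = 14/11 (A = ((-2 + 6) + 24)/22 = (4 + 24)*(1/22) = 28*(1/22) = 14/11 ≈ 1.2727)
105*(-85/(-21) + A) = 105*(-85/(-21) + 14/11) = 105*(-85*(-1/21) + 14/11) = 105*(85/21 + 14/11) = 105*(1229/231) = 6145/11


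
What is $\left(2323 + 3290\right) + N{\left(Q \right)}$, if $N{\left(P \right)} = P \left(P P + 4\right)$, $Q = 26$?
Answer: $23293$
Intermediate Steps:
$N{\left(P \right)} = P \left(4 + P^{2}\right)$ ($N{\left(P \right)} = P \left(P^{2} + 4\right) = P \left(4 + P^{2}\right)$)
$\left(2323 + 3290\right) + N{\left(Q \right)} = \left(2323 + 3290\right) + 26 \left(4 + 26^{2}\right) = 5613 + 26 \left(4 + 676\right) = 5613 + 26 \cdot 680 = 5613 + 17680 = 23293$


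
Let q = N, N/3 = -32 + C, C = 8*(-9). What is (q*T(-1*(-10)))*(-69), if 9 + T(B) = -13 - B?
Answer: -688896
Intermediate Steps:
T(B) = -22 - B (T(B) = -9 + (-13 - B) = -22 - B)
C = -72
N = -312 (N = 3*(-32 - 72) = 3*(-104) = -312)
q = -312
(q*T(-1*(-10)))*(-69) = -312*(-22 - (-1)*(-10))*(-69) = -312*(-22 - 1*10)*(-69) = -312*(-22 - 10)*(-69) = -312*(-32)*(-69) = 9984*(-69) = -688896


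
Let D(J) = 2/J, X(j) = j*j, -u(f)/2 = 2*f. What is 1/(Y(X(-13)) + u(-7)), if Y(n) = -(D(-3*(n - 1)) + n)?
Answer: -252/35531 ≈ -0.0070924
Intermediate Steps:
u(f) = -4*f
X(j) = j**2
Y(n) = -n - 2/(3 - 3*n) (Y(n) = -(2/((-3*(n - 1))) + n) = -(2/((-3*(-1 + n))) + n) = -(2/(3 - 3*n) + n) = -(n + 2/(3 - 3*n)) = -n - 2/(3 - 3*n))
1/(Y(X(-13)) + u(-7)) = 1/((2/3 - 1*(-13)**2*(-1 + (-13)**2))/(-1 + (-13)**2) - 4*(-7)) = 1/((2/3 - 1*169*(-1 + 169))/(-1 + 169) + 28) = 1/((2/3 - 1*169*168)/168 + 28) = 1/((2/3 - 28392)/168 + 28) = 1/((1/168)*(-85174/3) + 28) = 1/(-42587/252 + 28) = 1/(-35531/252) = -252/35531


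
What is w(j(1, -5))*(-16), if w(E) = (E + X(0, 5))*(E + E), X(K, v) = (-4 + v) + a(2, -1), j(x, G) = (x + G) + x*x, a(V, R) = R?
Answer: -288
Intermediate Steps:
j(x, G) = G + x + x² (j(x, G) = (G + x) + x² = G + x + x²)
X(K, v) = -5 + v (X(K, v) = (-4 + v) - 1 = -5 + v)
w(E) = 2*E² (w(E) = (E + (-5 + 5))*(E + E) = (E + 0)*(2*E) = E*(2*E) = 2*E²)
w(j(1, -5))*(-16) = (2*(-5 + 1 + 1²)²)*(-16) = (2*(-5 + 1 + 1)²)*(-16) = (2*(-3)²)*(-16) = (2*9)*(-16) = 18*(-16) = -288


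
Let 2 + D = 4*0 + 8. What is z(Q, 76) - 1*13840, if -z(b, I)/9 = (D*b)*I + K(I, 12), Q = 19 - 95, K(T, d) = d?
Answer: 297956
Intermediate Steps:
Q = -76
D = 6 (D = -2 + (4*0 + 8) = -2 + (0 + 8) = -2 + 8 = 6)
z(b, I) = -108 - 54*I*b (z(b, I) = -9*((6*b)*I + 12) = -9*(6*I*b + 12) = -9*(12 + 6*I*b) = -108 - 54*I*b)
z(Q, 76) - 1*13840 = (-108 - 54*76*(-76)) - 1*13840 = (-108 + 311904) - 13840 = 311796 - 13840 = 297956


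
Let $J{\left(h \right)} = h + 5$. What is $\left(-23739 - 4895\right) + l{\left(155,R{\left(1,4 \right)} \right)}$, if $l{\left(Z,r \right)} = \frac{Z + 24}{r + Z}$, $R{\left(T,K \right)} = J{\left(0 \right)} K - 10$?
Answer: $- \frac{4724431}{165} \approx -28633.0$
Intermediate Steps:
$J{\left(h \right)} = 5 + h$
$R{\left(T,K \right)} = -10 + 5 K$ ($R{\left(T,K \right)} = \left(5 + 0\right) K - 10 = 5 K - 10 = -10 + 5 K$)
$l{\left(Z,r \right)} = \frac{24 + Z}{Z + r}$
$\left(-23739 - 4895\right) + l{\left(155,R{\left(1,4 \right)} \right)} = \left(-23739 - 4895\right) + \frac{24 + 155}{155 + \left(-10 + 5 \cdot 4\right)} = -28634 + \frac{1}{155 + \left(-10 + 20\right)} 179 = -28634 + \frac{1}{155 + 10} \cdot 179 = -28634 + \frac{1}{165} \cdot 179 = -28634 + \frac{179}{165} = - \frac{4724431}{165}$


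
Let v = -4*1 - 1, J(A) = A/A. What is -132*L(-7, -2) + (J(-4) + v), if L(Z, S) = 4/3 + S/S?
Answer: -312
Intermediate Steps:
J(A) = 1
v = -5 (v = -4 - 1 = -5)
L(Z, S) = 7/3 (L(Z, S) = 4*(1/3) + 1 = 4/3 + 1 = 7/3)
-132*L(-7, -2) + (J(-4) + v) = -132*7/3 + (1 - 5) = -308 - 4 = -312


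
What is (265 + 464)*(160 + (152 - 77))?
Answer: 171315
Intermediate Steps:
(265 + 464)*(160 + (152 - 77)) = 729*(160 + 75) = 729*235 = 171315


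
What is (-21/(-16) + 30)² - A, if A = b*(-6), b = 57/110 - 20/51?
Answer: 234866927/239360 ≈ 981.23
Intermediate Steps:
b = 707/5610 (b = 57*(1/110) - 20*1/51 = 57/110 - 20/51 = 707/5610 ≈ 0.12602)
A = -707/935 (A = (707/5610)*(-6) = -707/935 ≈ -0.75615)
(-21/(-16) + 30)² - A = (-21/(-16) + 30)² - 1*(-707/935) = (-21*(-1/16) + 30)² + 707/935 = (21/16 + 30)² + 707/935 = (501/16)² + 707/935 = 251001/256 + 707/935 = 234866927/239360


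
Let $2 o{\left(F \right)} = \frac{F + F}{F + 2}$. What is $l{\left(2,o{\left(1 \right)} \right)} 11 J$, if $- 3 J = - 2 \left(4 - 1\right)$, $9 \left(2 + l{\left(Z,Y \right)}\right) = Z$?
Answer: $- \frac{352}{9} \approx -39.111$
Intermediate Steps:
$o{\left(F \right)} = \frac{F}{2 + F}$ ($o{\left(F \right)} = \frac{\left(F + F\right) \frac{1}{F + 2}}{2} = \frac{2 F \frac{1}{2 + F}}{2} = \frac{F}{2 + F}$)
$l{\left(Z,Y \right)} = -2 + \frac{Z}{9}$
$J = 2$ ($J = - \frac{\left(-2\right) \left(4 - 1\right)}{3} = - \frac{\left(-2\right) 3}{3} = \left(- \frac{1}{3}\right) \left(-6\right) = 2$)
$l{\left(2,o{\left(1 \right)} \right)} 11 J = \left(-2 + \frac{1}{9} \cdot 2\right) 11 \cdot 2 = \left(-2 + \frac{2}{9}\right) 11 \cdot 2 = \left(- \frac{16}{9}\right) 11 \cdot 2 = \left(- \frac{176}{9}\right) 2 = - \frac{352}{9}$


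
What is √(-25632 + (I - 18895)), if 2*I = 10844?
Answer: 3*I*√4345 ≈ 197.75*I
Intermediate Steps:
I = 5422 (I = (½)*10844 = 5422)
√(-25632 + (I - 18895)) = √(-25632 + (5422 - 18895)) = √(-25632 - 13473) = √(-39105) = 3*I*√4345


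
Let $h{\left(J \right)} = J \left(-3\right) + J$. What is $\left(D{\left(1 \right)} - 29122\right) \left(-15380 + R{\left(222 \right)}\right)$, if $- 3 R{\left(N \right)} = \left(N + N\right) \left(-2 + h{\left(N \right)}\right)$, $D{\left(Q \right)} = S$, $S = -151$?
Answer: $-1482033444$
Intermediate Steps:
$D{\left(Q \right)} = -151$
$h{\left(J \right)} = - 2 J$ ($h{\left(J \right)} = - 3 J + J = - 2 J$)
$R{\left(N \right)} = - \frac{2 N \left(-2 - 2 N\right)}{3}$ ($R{\left(N \right)} = - \frac{\left(N + N\right) \left(-2 - 2 N\right)}{3} = - \frac{2 N \left(-2 - 2 N\right)}{3}$)
$\left(D{\left(1 \right)} - 29122\right) \left(-15380 + R{\left(222 \right)}\right) = \left(-151 - 29122\right) \left(-15380 + \frac{4}{3} \cdot 222 \left(1 + 222\right)\right) = - 29273 \left(-15380 + \frac{4}{3} \cdot 222 \cdot 223\right) = - 29273 \left(-15380 + 66008\right) = \left(-29273\right) 50628 = -1482033444$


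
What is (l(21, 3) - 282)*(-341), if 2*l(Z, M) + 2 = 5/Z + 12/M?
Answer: 4022777/42 ≈ 95780.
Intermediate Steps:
l(Z, M) = -1 + 6/M + 5/(2*Z) (l(Z, M) = -1 + (5/Z + 12/M)/2 = -1 + (6/M + 5/(2*Z)) = -1 + 6/M + 5/(2*Z))
(l(21, 3) - 282)*(-341) = ((-1 + 6/3 + (5/2)/21) - 282)*(-341) = ((-1 + 6*(⅓) + (5/2)*(1/21)) - 282)*(-341) = ((-1 + 2 + 5/42) - 282)*(-341) = (47/42 - 282)*(-341) = -11797/42*(-341) = 4022777/42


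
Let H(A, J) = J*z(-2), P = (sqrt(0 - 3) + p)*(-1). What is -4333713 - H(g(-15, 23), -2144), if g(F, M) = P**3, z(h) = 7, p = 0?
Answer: -4318705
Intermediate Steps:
P = -I*sqrt(3) (P = (sqrt(0 - 3) + 0)*(-1) = (sqrt(-3) + 0)*(-1) = (I*sqrt(3) + 0)*(-1) = (I*sqrt(3))*(-1) = -I*sqrt(3) ≈ -1.732*I)
g(F, M) = 3*I*sqrt(3) (g(F, M) = (-I*sqrt(3))**3 = 3*I*sqrt(3))
H(A, J) = 7*J (H(A, J) = J*7 = 7*J)
-4333713 - H(g(-15, 23), -2144) = -4333713 - 7*(-2144) = -4333713 - 1*(-15008) = -4333713 + 15008 = -4318705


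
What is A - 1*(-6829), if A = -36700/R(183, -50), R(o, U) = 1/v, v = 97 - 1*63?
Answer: -1240971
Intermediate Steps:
v = 34 (v = 97 - 63 = 34)
R(o, U) = 1/34
A = -1247800 (A = -36700/1/34 = -36700*34 = -1247800)
A - 1*(-6829) = -1247800 - 1*(-6829) = -1247800 + 6829 = -1240971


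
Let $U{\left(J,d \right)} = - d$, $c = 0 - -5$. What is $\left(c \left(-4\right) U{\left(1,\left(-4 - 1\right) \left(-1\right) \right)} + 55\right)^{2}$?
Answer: $24025$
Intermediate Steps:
$c = 5$ ($c = 0 + 5 = 5$)
$\left(c \left(-4\right) U{\left(1,\left(-4 - 1\right) \left(-1\right) \right)} + 55\right)^{2} = \left(5 \left(-4\right) \left(- \left(-4 - 1\right) \left(-1\right)\right) + 55\right)^{2} = \left(- 20 \left(- \left(-5\right) \left(-1\right)\right) + 55\right)^{2} = \left(- 20 \left(\left(-1\right) 5\right) + 55\right)^{2} = \left(\left(-20\right) \left(-5\right) + 55\right)^{2} = \left(100 + 55\right)^{2} = 155^{2} = 24025$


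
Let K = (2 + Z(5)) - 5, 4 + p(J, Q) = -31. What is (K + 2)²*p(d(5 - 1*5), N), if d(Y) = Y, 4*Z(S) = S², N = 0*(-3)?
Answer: -15435/16 ≈ -964.69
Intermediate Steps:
N = 0
Z(S) = S²/4
p(J, Q) = -35 (p(J, Q) = -4 - 31 = -35)
K = 13/4 (K = (2 + (¼)*5²) - 5 = (2 + (¼)*25) - 5 = (2 + 25/4) - 5 = 33/4 - 5 = 13/4 ≈ 3.2500)
(K + 2)²*p(d(5 - 1*5), N) = (13/4 + 2)²*(-35) = (21/4)²*(-35) = (441/16)*(-35) = -15435/16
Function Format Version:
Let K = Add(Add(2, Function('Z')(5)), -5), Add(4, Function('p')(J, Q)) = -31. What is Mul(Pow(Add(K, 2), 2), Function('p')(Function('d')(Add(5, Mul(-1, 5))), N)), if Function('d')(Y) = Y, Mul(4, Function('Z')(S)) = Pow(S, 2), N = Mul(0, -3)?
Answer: Rational(-15435, 16) ≈ -964.69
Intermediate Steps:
N = 0
Function('Z')(S) = Mul(Rational(1, 4), Pow(S, 2))
Function('p')(J, Q) = -35 (Function('p')(J, Q) = Add(-4, -31) = -35)
K = Rational(13, 4) (K = Add(Add(2, Mul(Rational(1, 4), Pow(5, 2))), -5) = Add(Add(2, Mul(Rational(1, 4), 25)), -5) = Add(Add(2, Rational(25, 4)), -5) = Add(Rational(33, 4), -5) = Rational(13, 4) ≈ 3.2500)
Mul(Pow(Add(K, 2), 2), Function('p')(Function('d')(Add(5, Mul(-1, 5))), N)) = Mul(Pow(Add(Rational(13, 4), 2), 2), -35) = Mul(Pow(Rational(21, 4), 2), -35) = Mul(Rational(441, 16), -35) = Rational(-15435, 16)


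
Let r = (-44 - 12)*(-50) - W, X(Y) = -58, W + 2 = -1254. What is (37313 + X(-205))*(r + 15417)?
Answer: 725466615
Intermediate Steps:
W = -1256 (W = -2 - 1254 = -1256)
r = 4056 (r = (-44 - 12)*(-50) - 1*(-1256) = -56*(-50) + 1256 = 2800 + 1256 = 4056)
(37313 + X(-205))*(r + 15417) = (37313 - 58)*(4056 + 15417) = 37255*19473 = 725466615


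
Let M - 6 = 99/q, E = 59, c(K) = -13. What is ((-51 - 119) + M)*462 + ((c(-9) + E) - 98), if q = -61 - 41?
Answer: -1296563/17 ≈ -76268.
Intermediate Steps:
q = -102
M = 171/34 (M = 6 + 99/(-102) = 6 + 99*(-1/102) = 6 - 33/34 = 171/34 ≈ 5.0294)
((-51 - 119) + M)*462 + ((c(-9) + E) - 98) = ((-51 - 119) + 171/34)*462 + ((-13 + 59) - 98) = (-170 + 171/34)*462 + (46 - 98) = -5609/34*462 - 52 = -1295679/17 - 52 = -1296563/17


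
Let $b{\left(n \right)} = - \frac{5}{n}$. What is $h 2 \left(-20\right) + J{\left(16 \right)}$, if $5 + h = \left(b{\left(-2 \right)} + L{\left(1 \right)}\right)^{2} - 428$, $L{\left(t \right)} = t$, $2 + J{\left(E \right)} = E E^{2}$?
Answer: $20924$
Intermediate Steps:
$J{\left(E \right)} = -2 + E^{3}$ ($J{\left(E \right)} = -2 + E E^{2} = -2 + E^{3}$)
$h = - \frac{1683}{4}$ ($h = -5 - \left(428 - \left(- \frac{5}{-2} + 1\right)^{2}\right) = -5 - \left(428 - \left(\left(-5\right) \left(- \frac{1}{2}\right) + 1\right)^{2}\right) = -5 - \left(428 - \left(\frac{5}{2} + 1\right)^{2}\right) = -5 - \left(428 - \left(\frac{7}{2}\right)^{2}\right) = -5 + \left(\frac{49}{4} - 428\right) = -5 - \frac{1663}{4} = - \frac{1683}{4} \approx -420.75$)
$h 2 \left(-20\right) + J{\left(16 \right)} = - \frac{1683 \cdot 2 \left(-20\right)}{4} - \left(2 - 16^{3}\right) = \left(- \frac{1683}{4}\right) \left(-40\right) + \left(-2 + 4096\right) = 16830 + 4094 = 20924$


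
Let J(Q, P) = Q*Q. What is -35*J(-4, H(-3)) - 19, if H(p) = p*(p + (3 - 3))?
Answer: -579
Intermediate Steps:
H(p) = p**2 (H(p) = p*(p + 0) = p*p = p**2)
J(Q, P) = Q**2
-35*J(-4, H(-3)) - 19 = -35*(-4)**2 - 19 = -35*16 - 19 = -560 - 19 = -579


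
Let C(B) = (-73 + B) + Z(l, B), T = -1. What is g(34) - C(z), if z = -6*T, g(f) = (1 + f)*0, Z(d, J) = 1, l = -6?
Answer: 66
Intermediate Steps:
g(f) = 0
z = 6 (z = -6*(-1) = 6)
C(B) = -72 + B (C(B) = (-73 + B) + 1 = -72 + B)
g(34) - C(z) = 0 - (-72 + 6) = 0 - 1*(-66) = 0 + 66 = 66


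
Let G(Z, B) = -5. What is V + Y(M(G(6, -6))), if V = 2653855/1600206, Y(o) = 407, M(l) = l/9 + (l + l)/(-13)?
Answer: 653937697/1600206 ≈ 408.66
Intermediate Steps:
M(l) = -5*l/117 (M(l) = l*(1/9) + (2*l)*(-1/13) = l/9 - 2*l/13 = -5*l/117)
V = 2653855/1600206 (V = 2653855*(1/1600206) = 2653855/1600206 ≈ 1.6584)
V + Y(M(G(6, -6))) = 2653855/1600206 + 407 = 653937697/1600206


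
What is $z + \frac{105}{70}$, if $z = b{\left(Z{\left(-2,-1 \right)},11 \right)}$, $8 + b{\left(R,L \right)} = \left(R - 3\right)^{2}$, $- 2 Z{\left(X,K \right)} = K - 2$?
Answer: $- \frac{17}{4} \approx -4.25$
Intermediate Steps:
$Z{\left(X,K \right)} = 1 - \frac{K}{2}$ ($Z{\left(X,K \right)} = - \frac{K - 2}{2} = - \frac{-2 + K}{2} = 1 - \frac{K}{2}$)
$b{\left(R,L \right)} = -8 + \left(-3 + R\right)^{2}$ ($b{\left(R,L \right)} = -8 + \left(R - 3\right)^{2} = -8 + \left(-3 + R\right)^{2}$)
$z = - \frac{23}{4}$ ($z = -8 + \left(-3 + \left(1 - - \frac{1}{2}\right)\right)^{2} = -8 + \left(-3 + \left(1 + \frac{1}{2}\right)\right)^{2} = -8 + \left(-3 + \frac{3}{2}\right)^{2} = -8 + \left(- \frac{3}{2}\right)^{2} = -8 + \frac{9}{4} = - \frac{23}{4} \approx -5.75$)
$z + \frac{105}{70} = - \frac{23}{4} + \frac{105}{70} = - \frac{23}{4} + 105 \cdot \frac{1}{70} = - \frac{23}{4} + \frac{3}{2} = - \frac{17}{4}$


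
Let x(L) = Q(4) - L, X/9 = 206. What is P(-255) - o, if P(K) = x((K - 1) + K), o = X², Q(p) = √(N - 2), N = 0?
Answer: -3436805 + I*√2 ≈ -3.4368e+6 + 1.4142*I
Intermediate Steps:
X = 1854 (X = 9*206 = 1854)
Q(p) = I*√2 (Q(p) = √(0 - 2) = √(-2) = I*√2)
x(L) = -L + I*√2 (x(L) = I*√2 - L = -L + I*√2)
o = 3437316 (o = 1854² = 3437316)
P(K) = 1 - 2*K + I*√2 (P(K) = -((K - 1) + K) + I*√2 = -((-1 + K) + K) + I*√2 = -(-1 + 2*K) + I*√2 = (1 - 2*K) + I*√2 = 1 - 2*K + I*√2)
P(-255) - o = (1 - 2*(-255) + I*√2) - 1*3437316 = (1 + 510 + I*√2) - 3437316 = (511 + I*√2) - 3437316 = -3436805 + I*√2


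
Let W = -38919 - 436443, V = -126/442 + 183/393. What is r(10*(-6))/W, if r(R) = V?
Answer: -2614/6881102631 ≈ -3.7988e-7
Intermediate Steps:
V = 5228/28951 (V = -126*1/442 + 183*(1/393) = -63/221 + 61/131 = 5228/28951 ≈ 0.18058)
r(R) = 5228/28951
W = -475362
r(10*(-6))/W = (5228/28951)/(-475362) = (5228/28951)*(-1/475362) = -2614/6881102631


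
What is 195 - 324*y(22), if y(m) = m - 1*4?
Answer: -5637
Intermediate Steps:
y(m) = -4 + m (y(m) = m - 4 = -4 + m)
195 - 324*y(22) = 195 - 324*(-4 + 22) = 195 - 324*18 = 195 - 5832 = -5637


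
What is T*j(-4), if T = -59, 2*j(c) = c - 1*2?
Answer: 177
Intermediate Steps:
j(c) = -1 + c/2 (j(c) = (c - 1*2)/2 = (c - 2)/2 = (-2 + c)/2 = -1 + c/2)
T*j(-4) = -59*(-1 + (1/2)*(-4)) = -59*(-1 - 2) = -59*(-3) = 177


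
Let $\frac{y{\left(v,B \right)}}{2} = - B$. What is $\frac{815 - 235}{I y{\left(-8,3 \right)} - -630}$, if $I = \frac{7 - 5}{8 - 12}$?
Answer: $\frac{580}{633} \approx 0.91627$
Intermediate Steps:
$I = - \frac{1}{2}$ ($I = \frac{2}{-4} = 2 \left(- \frac{1}{4}\right) = - \frac{1}{2} \approx -0.5$)
$y{\left(v,B \right)} = - 2 B$ ($y{\left(v,B \right)} = 2 \left(- B\right) = - 2 B$)
$\frac{815 - 235}{I y{\left(-8,3 \right)} - -630} = \frac{815 - 235}{- \frac{\left(-2\right) 3}{2} - -630} = \frac{580}{\left(- \frac{1}{2}\right) \left(-6\right) + 630} = \frac{580}{3 + 630} = \frac{580}{633}$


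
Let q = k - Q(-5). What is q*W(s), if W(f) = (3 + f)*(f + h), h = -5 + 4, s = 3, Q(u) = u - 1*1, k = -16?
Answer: -120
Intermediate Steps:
Q(u) = -1 + u (Q(u) = u - 1 = -1 + u)
h = -1
q = -10 (q = -16 - (-1 - 5) = -16 - 1*(-6) = -16 + 6 = -10)
W(f) = (-1 + f)*(3 + f) (W(f) = (3 + f)*(f - 1) = (3 + f)*(-1 + f) = (-1 + f)*(3 + f))
q*W(s) = -10*(-3 + 3**2 + 2*3) = -10*(-3 + 9 + 6) = -10*12 = -120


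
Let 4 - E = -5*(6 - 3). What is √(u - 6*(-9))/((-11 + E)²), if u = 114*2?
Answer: √282/64 ≈ 0.26239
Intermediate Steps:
E = 19 (E = 4 - (-5)*(6 - 3) = 4 - (-5)*3 = 4 - 1*(-15) = 4 + 15 = 19)
u = 228
√(u - 6*(-9))/((-11 + E)²) = √(228 - 6*(-9))/((-11 + 19)²) = √(228 + 54)/(8²) = √282/64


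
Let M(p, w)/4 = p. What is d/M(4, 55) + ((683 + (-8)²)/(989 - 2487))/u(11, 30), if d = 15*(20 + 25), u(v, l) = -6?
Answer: 506571/11984 ≈ 42.271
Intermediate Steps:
M(p, w) = 4*p
d = 675 (d = 15*45 = 675)
d/M(4, 55) + ((683 + (-8)²)/(989 - 2487))/u(11, 30) = 675/((4*4)) + ((683 + (-8)²)/(989 - 2487))/(-6) = 675/16 + ((683 + 64)/(-1498))*(-⅙) = 675*(1/16) + (747*(-1/1498))*(-⅙) = 675/16 - 747/1498*(-⅙) = 675/16 + 249/2996 = 506571/11984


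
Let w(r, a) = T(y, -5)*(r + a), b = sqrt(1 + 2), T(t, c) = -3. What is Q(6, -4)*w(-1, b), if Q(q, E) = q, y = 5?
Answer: 18 - 18*sqrt(3) ≈ -13.177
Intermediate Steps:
b = sqrt(3) ≈ 1.7320
w(r, a) = -3*a - 3*r (w(r, a) = -3*(r + a) = -3*(a + r) = -3*a - 3*r)
Q(6, -4)*w(-1, b) = 6*(-3*sqrt(3) - 3*(-1)) = 6*(-3*sqrt(3) + 3) = 6*(3 - 3*sqrt(3)) = 18 - 18*sqrt(3)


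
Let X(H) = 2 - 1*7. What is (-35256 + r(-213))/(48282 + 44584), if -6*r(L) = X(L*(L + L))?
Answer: -211531/557196 ≈ -0.37963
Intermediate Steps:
X(H) = -5 (X(H) = 2 - 7 = -5)
r(L) = ⅚ (r(L) = -⅙*(-5) = ⅚)
(-35256 + r(-213))/(48282 + 44584) = (-35256 + ⅚)/(48282 + 44584) = -211531/6/92866 = -211531/6*1/92866 = -211531/557196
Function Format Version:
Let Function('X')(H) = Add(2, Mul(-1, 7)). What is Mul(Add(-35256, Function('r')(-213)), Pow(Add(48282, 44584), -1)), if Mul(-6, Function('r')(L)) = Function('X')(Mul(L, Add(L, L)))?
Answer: Rational(-211531, 557196) ≈ -0.37963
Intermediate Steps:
Function('X')(H) = -5 (Function('X')(H) = Add(2, -7) = -5)
Function('r')(L) = Rational(5, 6) (Function('r')(L) = Mul(Rational(-1, 6), -5) = Rational(5, 6))
Mul(Add(-35256, Function('r')(-213)), Pow(Add(48282, 44584), -1)) = Mul(Add(-35256, Rational(5, 6)), Pow(Add(48282, 44584), -1)) = Mul(Rational(-211531, 6), Pow(92866, -1)) = Mul(Rational(-211531, 6), Rational(1, 92866)) = Rational(-211531, 557196)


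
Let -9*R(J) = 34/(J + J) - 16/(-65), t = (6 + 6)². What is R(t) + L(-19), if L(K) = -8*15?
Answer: -10112209/84240 ≈ -120.04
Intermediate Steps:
L(K) = -120
t = 144 (t = 12² = 144)
R(J) = -16/585 - 17/(9*J) (R(J) = -(34/(J + J) - 16/(-65))/9 = -(34/((2*J)) - 16*(-1/65))/9 = -(34*(1/(2*J)) + 16/65)/9 = -(17/J + 16/65)/9 = -(16/65 + 17/J)/9 = -16/585 - 17/(9*J))
R(t) + L(-19) = (1/585)*(-1105 - 16*144)/144 - 120 = (1/585)*(1/144)*(-1105 - 2304) - 120 = (1/585)*(1/144)*(-3409) - 120 = -3409/84240 - 120 = -10112209/84240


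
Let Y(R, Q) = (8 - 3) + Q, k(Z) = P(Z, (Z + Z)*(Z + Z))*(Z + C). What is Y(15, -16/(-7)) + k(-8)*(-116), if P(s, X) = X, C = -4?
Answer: 2494515/7 ≈ 3.5636e+5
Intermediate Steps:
k(Z) = 4*Z²*(-4 + Z) (k(Z) = ((Z + Z)*(Z + Z))*(Z - 4) = ((2*Z)*(2*Z))*(-4 + Z) = (4*Z²)*(-4 + Z) = 4*Z²*(-4 + Z))
Y(R, Q) = 5 + Q
Y(15, -16/(-7)) + k(-8)*(-116) = (5 - 16/(-7)) + (4*(-8)²*(-4 - 8))*(-116) = (5 - 16*(-⅐)) + (4*64*(-12))*(-116) = (5 + 16/7) - 3072*(-116) = 51/7 + 356352 = 2494515/7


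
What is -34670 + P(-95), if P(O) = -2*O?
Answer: -34480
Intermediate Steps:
-34670 + P(-95) = -34670 - 2*(-95) = -34670 + 190 = -34480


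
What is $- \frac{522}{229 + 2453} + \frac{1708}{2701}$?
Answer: $\frac{176163}{402449} \approx 0.43773$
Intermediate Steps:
$- \frac{522}{229 + 2453} + \frac{1708}{2701} = - \frac{522}{2682} + 1708 \cdot \frac{1}{2701} = \left(-522\right) \frac{1}{2682} + \frac{1708}{2701} = - \frac{29}{149} + \frac{1708}{2701} = \frac{176163}{402449}$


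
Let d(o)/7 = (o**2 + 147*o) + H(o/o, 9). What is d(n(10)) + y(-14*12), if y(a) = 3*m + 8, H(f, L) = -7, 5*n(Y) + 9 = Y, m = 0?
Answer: 4127/25 ≈ 165.08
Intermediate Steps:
n(Y) = -9/5 + Y/5
d(o) = -49 + 7*o**2 + 1029*o (d(o) = 7*((o**2 + 147*o) - 7) = 7*(-7 + o**2 + 147*o) = -49 + 7*o**2 + 1029*o)
y(a) = 8 (y(a) = 3*0 + 8 = 0 + 8 = 8)
d(n(10)) + y(-14*12) = (-49 + 7*(-9/5 + (1/5)*10)**2 + 1029*(-9/5 + (1/5)*10)) + 8 = (-49 + 7*(-9/5 + 2)**2 + 1029*(-9/5 + 2)) + 8 = (-49 + 7*(1/5)**2 + 1029*(1/5)) + 8 = (-49 + 7*(1/25) + 1029/5) + 8 = (-49 + 7/25 + 1029/5) + 8 = 3927/25 + 8 = 4127/25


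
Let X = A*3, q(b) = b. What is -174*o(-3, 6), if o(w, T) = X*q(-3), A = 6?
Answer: 9396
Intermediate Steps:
X = 18 (X = 6*3 = 18)
o(w, T) = -54 (o(w, T) = 18*(-3) = -54)
-174*o(-3, 6) = -174*(-54) = 9396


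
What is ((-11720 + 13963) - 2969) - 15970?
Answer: -16696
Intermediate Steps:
((-11720 + 13963) - 2969) - 15970 = (2243 - 2969) - 15970 = -726 - 15970 = -16696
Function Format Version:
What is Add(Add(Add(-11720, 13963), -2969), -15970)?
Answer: -16696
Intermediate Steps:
Add(Add(Add(-11720, 13963), -2969), -15970) = Add(Add(2243, -2969), -15970) = Add(-726, -15970) = -16696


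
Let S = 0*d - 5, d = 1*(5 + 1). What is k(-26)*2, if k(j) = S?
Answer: -10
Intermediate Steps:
d = 6 (d = 1*6 = 6)
S = -5 (S = 0*6 - 5 = 0 - 5 = -5)
k(j) = -5
k(-26)*2 = -5*2 = -10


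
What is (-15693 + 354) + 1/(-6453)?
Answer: -98982568/6453 ≈ -15339.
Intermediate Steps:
(-15693 + 354) + 1/(-6453) = -15339 - 1/6453 = -98982568/6453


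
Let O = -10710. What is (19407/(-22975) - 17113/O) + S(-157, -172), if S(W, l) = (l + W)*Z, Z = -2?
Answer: 32418856541/49212450 ≈ 658.75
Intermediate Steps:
S(W, l) = -2*W - 2*l (S(W, l) = (l + W)*(-2) = (W + l)*(-2) = -2*W - 2*l)
(19407/(-22975) - 17113/O) + S(-157, -172) = (19407/(-22975) - 17113/(-10710)) + (-2*(-157) - 2*(-172)) = (19407*(-1/22975) - 17113*(-1/10710)) + (314 + 344) = (-19407/22975 + 17113/10710) + 658 = 37064441/49212450 + 658 = 32418856541/49212450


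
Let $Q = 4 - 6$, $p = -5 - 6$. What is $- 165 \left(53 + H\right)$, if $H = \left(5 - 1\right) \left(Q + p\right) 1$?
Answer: $-165$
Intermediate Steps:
$p = -11$ ($p = -5 - 6 = -11$)
$Q = -2$ ($Q = 4 - 6 = -2$)
$H = -52$ ($H = \left(5 - 1\right) \left(-2 - 11\right) 1 = 4 \left(-13\right) 1 = \left(-52\right) 1 = -52$)
$- 165 \left(53 + H\right) = - 165 \left(53 - 52\right) = \left(-165\right) 1 = -165$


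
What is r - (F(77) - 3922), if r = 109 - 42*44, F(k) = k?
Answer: 2106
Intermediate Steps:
r = -1739 (r = 109 - 1848 = -1739)
r - (F(77) - 3922) = -1739 - (77 - 3922) = -1739 - 1*(-3845) = -1739 + 3845 = 2106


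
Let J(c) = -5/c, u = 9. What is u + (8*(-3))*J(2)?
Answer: 69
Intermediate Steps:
u + (8*(-3))*J(2) = 9 + (8*(-3))*(-5/2) = 9 - (-120)/2 = 9 - 24*(-5/2) = 9 + 60 = 69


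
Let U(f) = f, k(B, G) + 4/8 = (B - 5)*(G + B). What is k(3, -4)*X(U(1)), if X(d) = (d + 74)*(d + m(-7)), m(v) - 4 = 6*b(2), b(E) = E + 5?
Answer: 10575/2 ≈ 5287.5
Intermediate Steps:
b(E) = 5 + E
k(B, G) = -1/2 + (-5 + B)*(B + G) (k(B, G) = -1/2 + (B - 5)*(G + B) = -1/2 + (-5 + B)*(B + G))
m(v) = 46 (m(v) = 4 + 6*(5 + 2) = 4 + 6*7 = 4 + 42 = 46)
X(d) = (46 + d)*(74 + d) (X(d) = (d + 74)*(d + 46) = (74 + d)*(46 + d) = (46 + d)*(74 + d))
k(3, -4)*X(U(1)) = (-1/2 + 3**2 - 5*3 - 5*(-4) + 3*(-4))*(3404 + 1**2 + 120*1) = (-1/2 + 9 - 15 + 20 - 12)*(3404 + 1 + 120) = (3/2)*3525 = 10575/2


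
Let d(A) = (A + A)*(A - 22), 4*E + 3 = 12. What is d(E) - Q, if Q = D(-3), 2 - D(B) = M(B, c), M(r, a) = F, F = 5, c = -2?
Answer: -687/8 ≈ -85.875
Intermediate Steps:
E = 9/4 (E = -3/4 + (1/4)*12 = -3/4 + 3 = 9/4 ≈ 2.2500)
M(r, a) = 5
D(B) = -3 (D(B) = 2 - 1*5 = 2 - 5 = -3)
d(A) = 2*A*(-22 + A) (d(A) = (2*A)*(-22 + A) = 2*A*(-22 + A))
Q = -3
d(E) - Q = 2*(9/4)*(-22 + 9/4) - 1*(-3) = 2*(9/4)*(-79/4) + 3 = -711/8 + 3 = -687/8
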